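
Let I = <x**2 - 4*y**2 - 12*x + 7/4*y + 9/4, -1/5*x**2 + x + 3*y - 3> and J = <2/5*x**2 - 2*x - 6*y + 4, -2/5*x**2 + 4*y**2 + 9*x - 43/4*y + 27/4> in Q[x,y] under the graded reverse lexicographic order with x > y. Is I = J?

No, the ideals differ.

Since reduced Gröbner bases are canonical representatives of ideals under a given ordering, it suffices to compute and compare them.
Buchberger on the first generating set:
f_1 = x**2 - 4*y**2 - 12*x + 7/4*y + 9/4, LT = x**2.
f_2 = -1/5*x**2 + x + 3*y - 3, LT = x**2.

S(f_1,f_2): lcm = x**2. S = -4*y**2 - 7*x + 67/4*y - 51/4.
  leading term y**2: no divisor's leading term divides it; move -4*y**2 to the remainder.
  leading term x: no divisor's leading term divides it; move -7*x to the remainder.
  leading term y: no divisor's leading term divides it; move 67/4*y to the remainder.
  leading term 1: no divisor's leading term divides it; move -51/4 to the remainder.
  remainder -4*y**2 - 7*x + 67/4*y - 51/4 ≠ 0; add g_3 = -4*y**2 - 7*x + 67/4*y - 51/4 to the basis.

The other S-polynomials (S(f_1,g_3), S(f_2,g_3)) all reduce to 0 modulo the current basis, so we have a Gröbner basis.
Inter-reduce: drop elements whose leading term is divisible by another's, tail-reduce, and make monic.
Reduced Gröbner basis: {x**2 - 5*x - 15*y + 15, y**2 + 7/4*x - 67/16*y + 51/16}.

Buchberger on the second generating set:
h_1 = 2/5*x**2 - 2*x - 6*y + 4, LT = x**2.
h_2 = -2/5*x**2 + 4*y**2 + 9*x - 43/4*y + 27/4, LT = x**2.

S(h_1,h_2): lcm = x**2. S = 10*y**2 + 35/2*x - 335/8*y + 215/8.
  leading term y**2: no divisor's leading term divides it; move 10*y**2 to the remainder.
  leading term x: no divisor's leading term divides it; move 35/2*x to the remainder.
  leading term y: no divisor's leading term divides it; move -335/8*y to the remainder.
  leading term 1: no divisor's leading term divides it; move 215/8 to the remainder.
  remainder 10*y**2 + 35/2*x - 335/8*y + 215/8 ≠ 0; add k_3 = 10*y**2 + 35/2*x - 335/8*y + 215/8 to the basis.

The other S-polynomials (S(h_1,k_3), S(h_2,k_3)) all reduce to 0 modulo the current basis, so we have a Gröbner basis.
Inter-reduce: drop elements whose leading term is divisible by another's, tail-reduce, and make monic.
Reduced Gröbner basis: {x**2 - 5*x - 15*y + 10, y**2 + 7/4*x - 67/16*y + 43/16}.

The bases are distinct; the ideals are different.
The same test decides containment: I ⊆ J iff every generator of I reduces to 0 modulo a Gröbner basis of J.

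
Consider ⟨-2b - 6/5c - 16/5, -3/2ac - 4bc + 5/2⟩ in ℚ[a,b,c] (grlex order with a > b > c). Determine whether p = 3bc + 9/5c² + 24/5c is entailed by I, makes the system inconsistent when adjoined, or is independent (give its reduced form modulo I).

3bc + 9/5c² + 24/5c lies in I (it reduces to 0).

First compute the reduced Gröbner basis of I by Buchberger's algorithm.
f_1 = -2b - 6/5c - 16/5, LT = b.
f_2 = -3/2ac - 4bc + 5/2, LT = ac.

The S-polynomials (S(f_1,f_2)) all reduce to 0 modulo the current basis, so we have a Gröbner basis.
Inter-reduce: drop elements whose leading term is divisible by another's, tail-reduce, and make monic.
Reduced Gröbner basis: {ac - 8/5c² - 64/15c - 5/3, b + ⅗c + 8/5}.
Label its elements g_1 = ac - 8/5c² - 64/15c - 5/3, g_2 = b + ⅗c + 8/5.

Reduce p = 3bc + 9/5c² + 24/5c modulo G:
  leading term bc: subtract (3c)·g_2 from 3bc + 9/5c² + 24/5c → 0
  normal form = 0.
Since the normal form is 0, p ∈ I.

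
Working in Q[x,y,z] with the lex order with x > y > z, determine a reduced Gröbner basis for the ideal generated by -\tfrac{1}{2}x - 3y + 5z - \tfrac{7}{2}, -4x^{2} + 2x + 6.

G = {x + 6y - 10z + 7, y^{2} - \tfrac{10}{3}yz + \tfrac{29}{12}y + \tfrac{25}{9}z^{2} - \tfrac{145}{36}z + \tfrac{17}{12}}

f_1 = -\tfrac{1}{2}x - 3y + 5z - \tfrac{7}{2}, LT = x.
f_2 = -4x^{2} + 2x + 6, LT = x^{2}.

S(f_1,f_2): lcm = x^{2}. S = 6xy - 10xz + \tfrac{15}{2}x + \tfrac{3}{2}.
  leading term xy: subtract (-12y)·f_1 from 6xy - 10xz + \tfrac{15}{2}x + \tfrac{3}{2} → -10xz + \tfrac{15}{2}x - 36y^{2} + 60yz - 42y + \tfrac{3}{2}
  leading term xz: subtract (20z)·f_1 from -10xz + \tfrac{15}{2}x - 36y^{2} + 60yz - 42y + \tfrac{3}{2} → \tfrac{15}{2}x - 36y^{2} + 120yz - 42y - 100z^{2} + 70z + \tfrac{3}{2}
  leading term x: subtract (-15)·f_1 from \tfrac{15}{2}x - 36y^{2} + 120yz - 42y - 100z^{2} + 70z + \tfrac{3}{2} → -36y^{2} + 120yz - 87y - 100z^{2} + 145z - 51
  leading term y^{2}: no divisor's leading term divides it; move -36y^{2} to the remainder.
  leading term yz: no divisor's leading term divides it; move 120yz to the remainder.
  leading term y: no divisor's leading term divides it; move -87y to the remainder.
  leading term z^{2}: no divisor's leading term divides it; move -100z^{2} to the remainder.
  leading term z: no divisor's leading term divides it; move 145z to the remainder.
  leading term 1: no divisor's leading term divides it; move -51 to the remainder.
  remainder -36y^{2} + 120yz - 87y - 100z^{2} + 145z - 51 ≠ 0; add g_3 = -36y^{2} + 120yz - 87y - 100z^{2} + 145z - 51 to the basis.

S(f_1,g_3): leading monomials are coprime, so the S-polynomial reduces to 0 (Buchberger's first criterion).
S(f_2,g_3): leading monomials are coprime, so the S-polynomial reduces to 0 (Buchberger's first criterion).
Every S-polynomial of the final basis reduces to 0, so we have a Gröbner basis.
Inter-reduce: drop elements whose leading term is divisible by another's, tail-reduce, and make monic.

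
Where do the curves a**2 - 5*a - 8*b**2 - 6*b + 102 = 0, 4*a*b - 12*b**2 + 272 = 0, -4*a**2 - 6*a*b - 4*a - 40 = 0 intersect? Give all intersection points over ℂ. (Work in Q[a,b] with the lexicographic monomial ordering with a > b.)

Compute a lex Gröbner basis by Buchberger's algorithm.
f_1 = a**2 - 5*a - 8*b**2 - 6*b + 102, LT = a**2.
f_2 = 4*a*b - 12*b**2 + 272, LT = a*b.
f_3 = -4*a**2 - 6*a*b - 4*a - 40, LT = a**2.

S(f_1,f_2): lcm = a**2*b. S = 3*a*b**2 - 5*a*b - 68*a - 8*b**3 - 6*b**2 + 102*b.
  leading term a*b**2: subtract (3/4*b)·f_2 from 3*a*b**2 - 5*a*b - 68*a - 8*b**3 - 6*b**2 + 102*b → -5*a*b - 68*a + b**3 - 6*b**2 - 102*b
  leading term a*b: subtract (-5/4)·f_2 from -5*a*b - 68*a + b**3 - 6*b**2 - 102*b → -68*a + b**3 - 21*b**2 - 102*b + 340
  leading term a: no divisor's leading term divides it; move -68*a to the remainder.
  leading term b**3: no divisor's leading term divides it; move b**3 to the remainder.
  leading term b**2: no divisor's leading term divides it; move -21*b**2 to the remainder.
  leading term b: no divisor's leading term divides it; move -102*b to the remainder.
  leading term 1: no divisor's leading term divides it; move 340 to the remainder.
  remainder -68*a + b**3 - 21*b**2 - 102*b + 340 ≠ 0; add h_4 = -68*a + b**3 - 21*b**2 - 102*b + 340 to the basis.

S(f_1,f_3): lcm = a**2. S = -3/2*a*b - 6*a - 8*b**2 - 6*b + 92.
  leading term a*b: subtract (-3/8)·f_2 from -3/2*a*b - 6*a - 8*b**2 - 6*b + 92 → -6*a - 25/2*b**2 - 6*b + 194
  leading term a: subtract (3/34)·h_4 from -6*a - 25/2*b**2 - 6*b + 194 → -3/34*b**3 - 181/17*b**2 + 3*b + 164
  leading term b**3: no divisor's leading term divides it; move -3/34*b**3 to the remainder.
  leading term b**2: no divisor's leading term divides it; move -181/17*b**2 to the remainder.
  leading term b: no divisor's leading term divides it; move 3*b to the remainder.
  leading term 1: no divisor's leading term divides it; move 164 to the remainder.
  remainder -3/34*b**3 - 181/17*b**2 + 3*b + 164 ≠ 0; add h_5 = -3/34*b**3 - 181/17*b**2 + 3*b + 164 to the basis.

S(f_2,f_3): lcm = a**2*b. S = -9/2*a*b**2 - a*b + 68*a - 10*b.
  leading term a*b**2: subtract (-9/8*b)·f_2 from -9/2*a*b**2 - a*b + 68*a - 10*b → -a*b + 68*a - 27/2*b**3 + 296*b
  leading term a*b: subtract (-1/4)·f_2 from -a*b + 68*a - 27/2*b**3 + 296*b → 68*a - 27/2*b**3 - 3*b**2 + 296*b + 68
  leading term a: subtract (-1)·h_4 from 68*a - 27/2*b**3 - 3*b**2 + 296*b + 68 → -25/2*b**3 - 24*b**2 + 194*b + 408
  leading term b**3: subtract (425/3)·h_5 from -25/2*b**3 - 24*b**2 + 194*b + 408 → 4453/3*b**2 - 231*b - 68476/3
  leading term b**2: no divisor's leading term divides it; move 4453/3*b**2 to the remainder.
  leading term b: no divisor's leading term divides it; move -231*b to the remainder.
  leading term 1: no divisor's leading term divides it; move -68476/3 to the remainder.
  remainder 4453/3*b**2 - 231*b - 68476/3 ≠ 0; add h_6 = 4453/3*b**2 - 231*b - 68476/3 to the basis.

S(f_2,h_5): lcm = a*b**3. S = -362/3*a*b**2 + 34*a*b + 5576/3*a - 3*b**4 + 68*b**2.
  leading term a*b**2: subtract (-181/6*b)·f_2 from -362/3*a*b**2 + 34*a*b + 5576/3*a - 3*b**4 + 68*b**2 → 34*a*b + 5576/3*a - 3*b**4 - 362*b**3 + 68*b**2 + 24616/3*b
  leading term a*b: subtract (17/2)·f_2 from 34*a*b + 5576/3*a - 3*b**4 - 362*b**3 + 68*b**2 + 24616/3*b → 5576/3*a - 3*b**4 - 362*b**3 + 170*b**2 + 24616/3*b - 2312
  leading term a: subtract (-82/3)·h_4 from 5576/3*a - 3*b**4 - 362*b**3 + 170*b**2 + 24616/3*b - 2312 → -3*b**4 - 1004/3*b**3 - 404*b**2 + 16252/3*b + 20944/3
  leading term b**4: subtract (34*b)·h_5 from -3*b**4 - 1004/3*b**3 - 404*b**2 + 16252/3*b + 20944/3 → 82/3*b**3 - 506*b**2 - 476/3*b + 20944/3
  leading term b**3: subtract (-2788/9)·h_5 from 82/3*b**3 - 506*b**2 - 476/3*b + 20944/3 → -34238/9*b**2 + 2312/3*b + 520064/9
  leading term b**2: subtract (-34238/13359)·h_6 from -34238/9*b**2 + 2312/3*b + 520064/9 → 2386358/13359*b - 9545432/13359
  leading term b: no divisor's leading term divides it; move 2386358/13359*b to the remainder.
  leading term 1: no divisor's leading term divides it; move -9545432/13359 to the remainder.
  remainder 2386358/13359*b - 9545432/13359 ≠ 0; add h_7 = 2386358/13359*b - 9545432/13359 to the basis.

The other S-polynomials (S(f_1,h_4), S(f_2,h_4), S(f_3,h_4), S(f_1,h_5), S(f_3,h_5), S(h_4,h_5), S(f_1,h_6), S(f_2,h_6), S(f_3,h_6), S(h_4,h_6), S(h_5,h_6), S(f_1,h_7), S(f_2,h_7), S(f_3,h_7), S(h_4,h_7), S(h_5,h_7), S(h_6,h_7)) all reduce to 0 modulo the current basis, so we have a Gröbner basis.
Inter-reduce: drop elements whose leading term is divisible by another's, tail-reduce, and make monic.
Reduced Gröbner basis: {a + 5, b - 4}.

From the last basis element, b - 4 = 0, so b takes values in {4}. Each choice, substituted upward through the basis, yields the corresponding point(s) of the solution set.
  b = 4: the earlier basis element becomes a + 5 = 0, giving a = -5 — point (-5, 4).
Substituting each solution back into the original system confirms all equations vanish.

{(-5, 4)}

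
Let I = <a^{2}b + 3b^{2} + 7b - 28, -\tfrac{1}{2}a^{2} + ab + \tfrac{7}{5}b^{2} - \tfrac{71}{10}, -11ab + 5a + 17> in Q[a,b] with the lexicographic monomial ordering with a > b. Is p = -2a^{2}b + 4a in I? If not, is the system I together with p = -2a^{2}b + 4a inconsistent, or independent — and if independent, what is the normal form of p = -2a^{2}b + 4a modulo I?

-2a^{2}b + 4a lies in I (it reduces to 0).

First compute the reduced Gröbner basis of I by Buchberger's algorithm.
f_1 = a^{2}b + 3b^{2} + 7b - 28, LT = a^{2}b.
f_2 = -\tfrac{1}{2}a^{2} + ab + \tfrac{7}{5}b^{2} - \tfrac{71}{10}, LT = a^{2}.
f_3 = -11ab + 5a + 17, LT = ab.

S(f_1,f_2): lcm = a^{2}b. S = 2ab^{2} + \tfrac{14}{5}b^{3} + 3b^{2} - \tfrac{36}{5}b - 28.
  leading term ab^{2}: subtract (-\tfrac{2}{11}b)·f_3 from 2ab^{2} + \tfrac{14}{5}b^{3} + 3b^{2} - \tfrac{36}{5}b - 28 → \tfrac{10}{11}ab + \tfrac{14}{5}b^{3} + 3b^{2} - \tfrac{226}{55}b - 28
  leading term ab: subtract (-\tfrac{10}{121})·f_3 from \tfrac{10}{11}ab + \tfrac{14}{5}b^{3} + 3b^{2} - \tfrac{226}{55}b - 28 → \tfrac{50}{121}a + \tfrac{14}{5}b^{3} + 3b^{2} - \tfrac{226}{55}b - \tfrac{3218}{121}
  leading term a: no divisor's leading term divides it; move \tfrac{50}{121}a to the remainder.
  leading term b^{3}: no divisor's leading term divides it; move \tfrac{14}{5}b^{3} to the remainder.
  leading term b^{2}: no divisor's leading term divides it; move 3b^{2} to the remainder.
  leading term b: no divisor's leading term divides it; move -\tfrac{226}{55}b to the remainder.
  leading term 1: no divisor's leading term divides it; move -\tfrac{3218}{121} to the remainder.
  remainder \tfrac{50}{121}a + \tfrac{14}{5}b^{3} + 3b^{2} - \tfrac{226}{55}b - \tfrac{3218}{121} ≠ 0; add h_4 = \tfrac{50}{121}a + \tfrac{14}{5}b^{3} + 3b^{2} - \tfrac{226}{55}b - \tfrac{3218}{121} to the basis.

S(f_1,f_3): lcm = a^{2}b. S = \tfrac{5}{11}a^{2} + \tfrac{17}{11}a + 3b^{2} + 7b - 28.
  leading term a^{2}: subtract (-\tfrac{10}{11})·f_2 from \tfrac{5}{11}a^{2} + \tfrac{17}{11}a + 3b^{2} + 7b - 28 → \tfrac{10}{11}ab + \tfrac{17}{11}a + \tfrac{47}{11}b^{2} + 7b - \tfrac{379}{11}
  leading term ab: subtract (-\tfrac{10}{121})·f_3 from \tfrac{10}{11}ab + \tfrac{17}{11}a + \tfrac{47}{11}b^{2} + 7b - \tfrac{379}{11} → \tfrac{237}{121}a + \tfrac{47}{11}b^{2} + 7b - \tfrac{3999}{121}
  leading term a: subtract (\tfrac{237}{50})·h_4 from \tfrac{237}{121}a + \tfrac{47}{11}b^{2} + 7b - \tfrac{3999}{121} → -\tfrac{1659}{125}b^{3} - \tfrac{5471}{550}b^{2} + \tfrac{36406}{1375}b + \tfrac{25578}{275}
  leading term b^{3}: no divisor's leading term divides it; move -\tfrac{1659}{125}b^{3} to the remainder.
  leading term b^{2}: no divisor's leading term divides it; move -\tfrac{5471}{550}b^{2} to the remainder.
  leading term b: no divisor's leading term divides it; move \tfrac{36406}{1375}b to the remainder.
  leading term 1: no divisor's leading term divides it; move \tfrac{25578}{275} to the remainder.
  remainder -\tfrac{1659}{125}b^{3} - \tfrac{5471}{550}b^{2} + \tfrac{36406}{1375}b + \tfrac{25578}{275} ≠ 0; add h_5 = -\tfrac{1659}{125}b^{3} - \tfrac{5471}{550}b^{2} + \tfrac{36406}{1375}b + \tfrac{25578}{275} to the basis.

S(f_1,h_4): lcm = a^{2}b. S = -\tfrac{847}{125}ab^{4} - \tfrac{363}{50}ab^{3} + \tfrac{1243}{125}ab^{2} + \tfrac{1609}{25}ab + 3b^{2} + 7b - 28.
  leading term ab^{4}: subtract (\tfrac{77}{125}b^{3})·f_3 from -\tfrac{847}{125}ab^{4} - \tfrac{363}{50}ab^{3} + \tfrac{1243}{125}ab^{2} + \tfrac{1609}{25}ab + 3b^{2} + 7b - 28 → -\tfrac{517}{50}ab^{3} + \tfrac{1243}{125}ab^{2} + \tfrac{1609}{25}ab - \tfrac{1309}{125}b^{3} + 3b^{2} + 7b - 28
  leading term ab^{3}: subtract (\tfrac{47}{50}b^{2})·f_3 from -\tfrac{517}{50}ab^{3} + \tfrac{1243}{125}ab^{2} + \tfrac{1609}{25}ab - \tfrac{1309}{125}b^{3} + 3b^{2} + 7b - 28 → \tfrac{1311}{250}ab^{2} + \tfrac{1609}{25}ab - \tfrac{1309}{125}b^{3} - \tfrac{649}{50}b^{2} + 7b - 28
  leading term ab^{2}: subtract (-\tfrac{1311}{2750}b)·f_3 from \tfrac{1311}{250}ab^{2} + \tfrac{1609}{25}ab - \tfrac{1309}{125}b^{3} - \tfrac{649}{50}b^{2} + 7b - 28 → \tfrac{36709}{550}ab - \tfrac{1309}{125}b^{3} - \tfrac{649}{50}b^{2} + \tfrac{41537}{2750}b - 28
  leading term ab: subtract (-\tfrac{36709}{6050})·f_3 from \tfrac{36709}{550}ab - \tfrac{1309}{125}b^{3} - \tfrac{649}{50}b^{2} + \tfrac{41537}{2750}b - 28 → \tfrac{36709}{1210}a - \tfrac{1309}{125}b^{3} - \tfrac{649}{50}b^{2} + \tfrac{41537}{2750}b + \tfrac{454653}{6050}
  leading term a: subtract (\tfrac{36709}{500})·h_4 from \tfrac{36709}{1210}a - \tfrac{1309}{125}b^{3} - \tfrac{649}{50}b^{2} + \tfrac{41537}{2750}b + \tfrac{454653}{6050} → -\tfrac{270053}{1250}b^{3} - \tfrac{116617}{500}b^{2} + \tfrac{197991}{625}b + \tfrac{253463}{125}
  leading term b^{3}: subtract (\tfrac{38579}{2370})·h_5 from -\tfrac{270053}{1250}b^{3} - \tfrac{116617}{500}b^{2} + \tfrac{197991}{625}b + \tfrac{253463}{125} → -\tfrac{9295481}{130350}b^{2} - \tfrac{1488728}{13035}b + \tfrac{11159414}{21725}
  leading term b^{2}: no divisor's leading term divides it; move -\tfrac{9295481}{130350}b^{2} to the remainder.
  leading term b: no divisor's leading term divides it; move -\tfrac{1488728}{13035}b to the remainder.
  leading term 1: no divisor's leading term divides it; move \tfrac{11159414}{21725} to the remainder.
  remainder -\tfrac{9295481}{130350}b^{2} - \tfrac{1488728}{13035}b + \tfrac{11159414}{21725} ≠ 0; add h_6 = -\tfrac{9295481}{130350}b^{2} - \tfrac{1488728}{13035}b + \tfrac{11159414}{21725} to the basis.

S(f_3,h_4): lcm = ab. S = -\tfrac{5}{11}a - \tfrac{847}{125}b^{4} - \tfrac{363}{50}b^{3} + \tfrac{1243}{125}b^{2} + \tfrac{1609}{25}b - \tfrac{17}{11}.
  leading term a: subtract (-\tfrac{11}{10})·h_4 from -\tfrac{5}{11}a - \tfrac{847}{125}b^{4} - \tfrac{363}{50}b^{3} + \tfrac{1243}{125}b^{2} + \tfrac{1609}{25}b - \tfrac{17}{11} → -\tfrac{847}{125}b^{4} - \tfrac{209}{50}b^{3} + \tfrac{3311}{250}b^{2} + \tfrac{1496}{25}b - \tfrac{154}{5}
  leading term b^{4}: subtract (\tfrac{121}{237}b)·h_5 from -\tfrac{847}{125}b^{4} - \tfrac{209}{50}b^{3} + \tfrac{3311}{250}b^{2} + \tfrac{1496}{25}b - \tfrac{154}{5} → \tfrac{5324}{5925}b^{3} - \tfrac{649}{2370}b^{2} + \tfrac{24398}{1975}b - \tfrac{154}{5}
  leading term b^{3}: subtract (-\tfrac{26620}{393183})·h_5 from \tfrac{5324}{5925}b^{3} - \tfrac{649}{2370}b^{2} + \tfrac{24398}{1975}b - \tfrac{154}{5} → -\tfrac{744931}{786366}b^{2} + \tfrac{5561974}{393183}b - \tfrac{152922}{6241}
  leading term b^{2}: subtract (\tfrac{204856025}{15421202979})·h_6 from -\tfrac{744931}{786366}b^{2} + \tfrac{5561974}{393183}b - \tfrac{152922}{6241} → \tfrac{34506462826}{2203028997}b - \tfrac{69012925652}{2203028997}
  leading term b: no divisor's leading term divides it; move \tfrac{34506462826}{2203028997}b to the remainder.
  leading term 1: no divisor's leading term divides it; move -\tfrac{69012925652}{2203028997} to the remainder.
  remainder \tfrac{34506462826}{2203028997}b - \tfrac{69012925652}{2203028997} ≠ 0; add h_7 = \tfrac{34506462826}{2203028997}b - \tfrac{69012925652}{2203028997} to the basis.

The other S-polynomials (S(f_2,f_3), S(f_2,h_4), S(f_1,h_5), S(f_2,h_5), S(f_3,h_5), S(h_4,h_5), S(f_1,h_6), S(f_2,h_6), S(f_3,h_6), S(h_4,h_6), S(h_5,h_6), S(f_1,h_7), S(f_2,h_7), S(f_3,h_7), S(h_4,h_7), S(h_5,h_7), S(h_6,h_7)) all reduce to 0 modulo the current basis, so we have a Gröbner basis.
Inter-reduce: drop elements whose leading term is divisible by another's, tail-reduce, and make monic.
Reduced Gröbner basis: {a - 1, b - 2}.
Label its elements g_1 = a - 1, g_2 = b - 2.

Reduce p = -2a^{2}b + 4a modulo G:
  leading term a^{2}b: subtract (-2ab)·g_1 from -2a^{2}b + 4a → -2ab + 4a
  leading term ab: subtract (-2b)·g_1 from -2ab + 4a → 4a - 2b
  leading term a: subtract (4)·g_1 from 4a - 2b → -2b + 4
  leading term b: subtract (-2)·g_2 from -2b + 4 → 0
  normal form = 0.
Since the normal form is 0, p ∈ I.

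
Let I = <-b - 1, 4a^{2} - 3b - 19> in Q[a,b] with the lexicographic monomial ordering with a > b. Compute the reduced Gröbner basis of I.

f_1 = -b - 1, LT = b.
f_2 = 4a^{2} - 3b - 19, LT = a^{2}.

The S-polynomials (S(f_1,f_2)) all reduce to 0 modulo the current basis, so we have a Gröbner basis.

G = {a^{2} - 4, b + 1}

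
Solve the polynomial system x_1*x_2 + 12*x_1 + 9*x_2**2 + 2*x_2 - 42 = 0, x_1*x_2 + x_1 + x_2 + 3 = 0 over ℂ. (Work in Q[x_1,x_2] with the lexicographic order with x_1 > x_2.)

{(1, -2), (2/11 + sqrt(367)/11, 4/9 - sqrt(367)/9), (2/11 - sqrt(367)/11, 4/9 + sqrt(367)/9)}

Compute a lex Gröbner basis by Buchberger's algorithm.
f_1 = x_1*x_2 + 12*x_1 + 9*x_2**2 + 2*x_2 - 42, LT = x_1*x_2.
f_2 = x_1*x_2 + x_1 + x_2 + 3, LT = x_1*x_2.

S(f_1,f_2): lcm = x_1*x_2. S = 11*x_1 + 9*x_2**2 + x_2 - 45.
  leading term x_1: no divisor's leading term divides it; move 11*x_1 to the remainder.
  leading term x_2**2: no divisor's leading term divides it; move 9*x_2**2 to the remainder.
  leading term x_2: no divisor's leading term divides it; move x_2 to the remainder.
  leading term 1: no divisor's leading term divides it; move -45 to the remainder.
  remainder 11*x_1 + 9*x_2**2 + x_2 - 45 ≠ 0; add h_3 = 11*x_1 + 9*x_2**2 + x_2 - 45 to the basis.

S(f_1,h_3): lcm = x_1*x_2. S = 12*x_1 - 9/11*x_2**3 + 98/11*x_2**2 + 67/11*x_2 - 42.
  leading term x_1: subtract (12/11)·h_3 from 12*x_1 - 9/11*x_2**3 + 98/11*x_2**2 + 67/11*x_2 - 42 → -9/11*x_2**3 - 10/11*x_2**2 + 5*x_2 + 78/11
  leading term x_2**3: no divisor's leading term divides it; move -9/11*x_2**3 to the remainder.
  leading term x_2**2: no divisor's leading term divides it; move -10/11*x_2**2 to the remainder.
  leading term x_2: no divisor's leading term divides it; move 5*x_2 to the remainder.
  leading term 1: no divisor's leading term divides it; move 78/11 to the remainder.
  remainder -9/11*x_2**3 - 10/11*x_2**2 + 5*x_2 + 78/11 ≠ 0; add h_4 = -9/11*x_2**3 - 10/11*x_2**2 + 5*x_2 + 78/11 to the basis.

The other S-polynomials (S(f_2,h_3), S(f_1,h_4), S(f_2,h_4), S(h_3,h_4)) all reduce to 0 modulo the current basis, so we have a Gröbner basis.
Inter-reduce: drop elements whose leading term is divisible by another's, tail-reduce, and make monic.
Reduced Gröbner basis: {x_1 + 9/11*x_2**2 + 1/11*x_2 - 45/11, x_2**3 + 10/9*x_2**2 - 55/9*x_2 - 26/3}.

Elimination: the polynomial x_2**3 + 10/9*x_2**2 - 55/9*x_2 - 26/3 lies in the elimination ideal for x_2, so x_2 ∈ {-2, 4/9 - sqrt(367)/9, 4/9 + sqrt(367)/9}. For each such x_2, the remaining basis elements (now univariate) give the rest of the solution.
  x_2 = -2: the earlier basis element becomes x_1 - 1 = 0, giving x_1 = 1 — point (1, -2).
  x_2 = 4/9 - sqrt(367)/9: the earlier basis element becomes x_1 - sqrt(367)/11 - 2/11 = 0, giving x_1 = 2/11 + sqrt(367)/11 — point (2/11 + sqrt(367)/11, 4/9 - sqrt(367)/9).
  x_2 = 4/9 + sqrt(367)/9: the earlier basis element becomes x_1 - 2/11 + sqrt(367)/11 = 0, giving x_1 = 2/11 - sqrt(367)/11 — point (2/11 - sqrt(367)/11, 4/9 + sqrt(367)/9).
Each listed point satisfies every original equation (direct substitution).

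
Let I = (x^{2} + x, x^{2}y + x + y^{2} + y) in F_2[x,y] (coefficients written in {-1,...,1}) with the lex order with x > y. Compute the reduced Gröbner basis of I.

G = {x^{2} + x, xy + x + y^{2} + y, y^{3} + y}

This is the nonlinear analogue of row-reducing a linear system.

f_1 = x^{2} + x, LT = x^{2}.
f_2 = x^{2}y + x + y^{2} + y, LT = x^{2}y.

S(f_1,f_2): lcm = x^{2}y. S = xy + x + y^{2} + y.
  leading term xy: no divisor's leading term divides it; move xy to the remainder.
  leading term x: no divisor's leading term divides it; move x to the remainder.
  leading term y^{2}: no divisor's leading term divides it; move y^{2} to the remainder.
  leading term y: no divisor's leading term divides it; move y to the remainder.
  remainder xy + x + y^{2} + y ≠ 0; add g_3 = xy + x + y^{2} + y to the basis.

S(f_1,g_3): lcm = x^{2}y. S = x^{2} + xy^{2}.
  leading term x^{2}: subtract (1)·f_1 from x^{2} + xy^{2} → xy^{2} + x
  leading term xy^{2}: subtract (y)·g_3 from xy^{2} + x → xy + x + y^{3} + y^{2}
  leading term xy: subtract (1)·g_3 from xy + x + y^{3} + y^{2} → y^{3} + y
  leading term y^{3}: no divisor's leading term divides it; move y^{3} to the remainder.
  leading term y: no divisor's leading term divides it; move y to the remainder.
  remainder y^{3} + y ≠ 0; add g_4 = y^{3} + y to the basis.

The other S-polynomials (S(f_2,g_3), S(f_1,g_4), S(f_2,g_4), S(g_3,g_4)) all reduce to 0 modulo the current basis, so we have a Gröbner basis.
Inter-reduce: drop elements whose leading term is divisible by another's, tail-reduce, and make monic.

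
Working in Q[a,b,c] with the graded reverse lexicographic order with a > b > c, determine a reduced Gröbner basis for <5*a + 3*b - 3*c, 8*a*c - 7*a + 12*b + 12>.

G = {b*c - c**2 - 27/8*b + 7/8*c - 5/2, a + 3/5*b - 3/5*c}

f_1 = 5*a + 3*b - 3*c, LT = a.
f_2 = 8*a*c - 7*a + 12*b + 12, LT = a*c.

S(f_1,f_2): lcm = a*c. S = 3/5*b*c - 3/5*c**2 + 7/8*a - 3/2*b - 3/2.
  reduce S modulo (f_1, f_2):
  remainder 3/5*b*c - 3/5*c**2 - 81/40*b + 21/40*c - 3/2 ≠ 0; add g_3 = 3/5*b*c - 3/5*c**2 - 81/40*b + 21/40*c - 3/2 to the basis.

The other S-polynomials (S(f_1,g_3), S(f_2,g_3)) all reduce to 0 modulo the current basis, so we have a Gröbner basis.
Inter-reduce: drop elements whose leading term is divisible by another's, tail-reduce, and make monic.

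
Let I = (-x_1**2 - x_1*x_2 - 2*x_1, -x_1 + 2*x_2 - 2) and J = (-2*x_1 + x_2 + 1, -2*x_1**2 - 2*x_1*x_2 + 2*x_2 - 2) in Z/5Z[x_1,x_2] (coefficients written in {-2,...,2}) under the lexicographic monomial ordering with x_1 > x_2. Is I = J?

Two ideals are equal iff their reduced Gröbner bases coincide (the reduced basis is unique for a fixed ordering).
Buchberger on the first generating set:
f_1 = -x_1**2 - x_1*x_2 - 2*x_1, LT = x_1**2.
f_2 = -x_1 + 2*x_2 - 2, LT = x_1.

S(f_1,f_2): lcm = x_1**2. S = -2*x_1*x_2.
  leading term x_1*x_2: subtract (2*x_2)·f_2 from -2*x_1*x_2 → x_2**2 - x_2
  leading term x_2**2: no divisor's leading term divides it; move x_2**2 to the remainder.
  leading term x_2: no divisor's leading term divides it; move -x_2 to the remainder.
  remainder x_2**2 - x_2 ≠ 0; add g_3 = x_2**2 - x_2 to the basis.

The other S-polynomials (S(f_1,g_3), S(f_2,g_3)) all reduce to 0 modulo the current basis, so we have a Gröbner basis.
Inter-reduce: drop elements whose leading term is divisible by another's, tail-reduce, and make monic.
Reduced Gröbner basis: {x_1 - 2*x_2 + 2, x_2**2 - x_2}.

Buchberger on the second generating set:
h_1 = -2*x_1 + x_2 + 1, LT = x_1.
h_2 = -2*x_1**2 - 2*x_1*x_2 + 2*x_2 - 2, LT = x_1**2.

S(h_1,h_2): lcm = x_1**2. S = x_1*x_2 + 2*x_1 + x_2 - 1.
  leading term x_1*x_2: subtract (2*x_2)·h_1 from x_1*x_2 + 2*x_1 + x_2 - 1 → 2*x_1 - 2*x_2**2 - x_2 - 1
  leading term x_1: subtract (-1)·h_1 from 2*x_1 - 2*x_2**2 - x_2 - 1 → -2*x_2**2
  leading term x_2**2: no divisor's leading term divides it; move -2*x_2**2 to the remainder.
  remainder -2*x_2**2 ≠ 0; add k_3 = -2*x_2**2 to the basis.

The other S-polynomials (S(h_1,k_3), S(h_2,k_3)) all reduce to 0 modulo the current basis, so we have a Gröbner basis.
Inter-reduce: drop elements whose leading term is divisible by another's, tail-reduce, and make monic.
Reduced Gröbner basis: {x_1 + 2*x_2 + 2, x_2**2}.

These differ, so the ideals are not equal.
The same test decides containment: I ⊆ J iff every generator of I reduces to 0 modulo a Gröbner basis of J.

No, the ideals differ.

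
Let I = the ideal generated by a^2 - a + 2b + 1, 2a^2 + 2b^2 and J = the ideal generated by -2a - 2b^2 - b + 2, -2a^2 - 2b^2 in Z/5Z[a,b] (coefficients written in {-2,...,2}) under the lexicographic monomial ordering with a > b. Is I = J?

For a fixed monomial order, each ideal has a unique reduced Gröbner basis; comparing bases decides equality.
Buchberger on the first generating set:
f_1 = a^2 - a + 2b + 1, LT = a^2.
f_2 = 2a^2 + 2b^2, LT = a^2.

S(f_1,f_2): lcm = a^2. S = -a - b^2 + 2b + 1.
  leading term a: no divisor's leading term divides it; move -a to the remainder.
  leading term b^2: no divisor's leading term divides it; move -b^2 to the remainder.
  leading term b: no divisor's leading term divides it; move 2b to the remainder.
  leading term 1: no divisor's leading term divides it; move 1 to the remainder.
  remainder -a - b^2 + 2b + 1 ≠ 0; add g_3 = -a - b^2 + 2b + 1 to the basis.

S(f_1,g_3): lcm = a^2. S = -ab^2 + 2ab + 2b + 1.
  leading term ab^2: subtract (b^2)·g_3 from -ab^2 + 2ab + 2b + 1 → 2ab + b^4 - 2b^3 - b^2 + 2b + 1
  leading term ab: subtract (-2b)·g_3 from 2ab + b^4 - 2b^3 - b^2 + 2b + 1 → b^4 + b^3 - 2b^2 - b + 1
  leading term b^4: no divisor's leading term divides it; move b^4 to the remainder.
  leading term b^3: no divisor's leading term divides it; move b^3 to the remainder.
  leading term b^2: no divisor's leading term divides it; move -2b^2 to the remainder.
  leading term b: no divisor's leading term divides it; move -b to the remainder.
  leading term 1: no divisor's leading term divides it; move 1 to the remainder.
  remainder b^4 + b^3 - 2b^2 - b + 1 ≠ 0; add g_4 = b^4 + b^3 - 2b^2 - b + 1 to the basis.

The other S-polynomials (S(f_2,g_3), S(f_1,g_4), S(f_2,g_4), S(g_3,g_4)) all reduce to 0 modulo the current basis, so we have a Gröbner basis.
Inter-reduce: drop elements whose leading term is divisible by another's, tail-reduce, and make monic.
Reduced Gröbner basis: {a + b^2 - 2b - 1, b^4 + b^3 - 2b^2 - b + 1}.

Buchberger on the second generating set:
h_1 = -2a - 2b^2 - b + 2, LT = a.
h_2 = -2a^2 - 2b^2, LT = a^2.

S(h_1,h_2): lcm = a^2. S = ab^2 - 2ab - a - b^2.
  leading term ab^2: subtract (2b^2)·h_1 from ab^2 - 2ab - a - b^2 → -2ab - a - b^4 + 2b^3
  leading term ab: subtract (b)·h_1 from -2ab - a - b^4 + 2b^3 → -a - b^4 - b^3 + b^2 - 2b
  leading term a: subtract (-2)·h_1 from -a - b^4 - b^3 + b^2 - 2b → -b^4 - b^3 + 2b^2 + b - 1
  leading term b^4: no divisor's leading term divides it; move -b^4 to the remainder.
  leading term b^3: no divisor's leading term divides it; move -b^3 to the remainder.
  leading term b^2: no divisor's leading term divides it; move 2b^2 to the remainder.
  leading term b: no divisor's leading term divides it; move b to the remainder.
  leading term 1: no divisor's leading term divides it; move -1 to the remainder.
  remainder -b^4 - b^3 + 2b^2 + b - 1 ≠ 0; add k_3 = -b^4 - b^3 + 2b^2 + b - 1 to the basis.

The other S-polynomials (S(h_1,k_3), S(h_2,k_3)) all reduce to 0 modulo the current basis, so we have a Gröbner basis.
Inter-reduce: drop elements whose leading term is divisible by another's, tail-reduce, and make monic.
Reduced Gröbner basis: {a + b^2 - 2b - 1, b^4 + b^3 - 2b^2 - b + 1}.

These coincide, so the ideals are equal.

Yes, the ideals are equal.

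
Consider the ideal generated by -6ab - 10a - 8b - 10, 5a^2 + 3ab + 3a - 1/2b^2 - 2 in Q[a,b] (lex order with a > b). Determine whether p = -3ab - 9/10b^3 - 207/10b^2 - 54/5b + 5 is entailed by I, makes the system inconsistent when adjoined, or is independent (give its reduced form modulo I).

Adjoining -3ab - 9/10b^3 - 207/10b^2 - 54/5b + 5 makes the ideal the whole ring: the system is inconsistent.

First compute the reduced Gröbner basis of I by Buchberger's algorithm.
f_1 = -6ab - 10a - 8b - 10, LT = ab.
f_2 = 5a^2 + 3ab + 3a - 1/2b^2 - 2, LT = a^2.

S(f_1,f_2): lcm = a^2b. S = 5/3a^2 - 3/5ab^2 + 11/15ab + 5/3a + 1/10b^3 + 2/5b.
  reduce S modulo (f_1, f_2):
  remainder -5/9a + 1/10b^3 + 29/30b^2 + 19/45b - 5/9 ≠ 0; add h_3 = -5/9a + 1/10b^3 + 29/30b^2 + 19/45b - 5/9 to the basis.

S(f_1,h_3): lcm = ab. S = 5/3a + 9/50b^4 + 87/50b^3 + 19/25b^2 + 1/3b + 5/3.
  reduce S modulo (f_1, f_2, h_3):
  remainder 9/50b^4 + 51/25b^3 + 183/50b^2 + 8/5b ≠ 0; add h_4 = 9/50b^4 + 51/25b^3 + 183/50b^2 + 8/5b to the basis.

The other S-polynomials (S(f_2,h_3), S(f_1,h_4), S(f_2,h_4), S(h_3,h_4)) all reduce to 0 modulo the current basis, so we have a Gröbner basis.
Inter-reduce: drop elements whose leading term is divisible by another's, tail-reduce, and make monic.
Reduced Gröbner basis: {a - 9/50b^3 - 87/50b^2 - 19/25b + 1, b^4 + 34/3b^3 + 61/3b^2 + 80/9b}.
Label its elements g_1 = a - 9/50b^3 - 87/50b^2 - 19/25b + 1, g_2 = b^4 + 34/3b^3 + 61/3b^2 + 80/9b.

Reduce p = -3ab - 9/10b^3 - 207/10b^2 - 54/5b + 5 modulo G:
  leading term ab: subtract (-3b)·g_1 from -3ab - 9/10b^3 - 207/10b^2 - 54/5b + 5 → -27/50b^4 - 153/25b^3 - 1149/50b^2 - 39/5b + 5
  leading term b^4: subtract (-27/50)·g_2 from -27/50b^4 - 153/25b^3 - 1149/50b^2 - 39/5b + 5 → -12b^2 - 3b + 5
  leading term b^2: no divisor's leading term divides it; move -12b^2 to the remainder.
  leading term b: no divisor's leading term divides it; move -3b to the remainder.
  leading term 1: no divisor's leading term divides it; move 5 to the remainder.
  normal form = -12b^2 - 3b + 5.
The normal form is nonzero, so p ∉ I. Since p minus its normal form lies in I, I + (p) = I + (r) where r = -12b^2 - 3b + 5; decide whether this ideal is the whole ring.
Run Buchberger on G together with r (pairs among the g_i already reduce to 0 since G is a Gröbner basis):
g_1 = a - 9/50b^3 - 87/50b^2 - 19/25b + 1, LT = a.
g_2 = b^4 + 34/3b^3 + 61/3b^2 + 80/9b, LT = b^4.
r = -12b^2 - 3b + 5, LT = b^2.

S(g_2,r): lcm = b^4. S = 133/12b^3 + 83/4b^2 + 80/9b.
  reduce S modulo (g_1, g_2, r):
  remainder 5191/576b + 4315/576 ≠ 0; add m_4 = 5191/576b + 4315/576 to the basis.

S(g_2,m_4): lcm = b^4. S = 163549/15573b^3 + 61/3b^2 + 80/9b.
  reduce S modulo (g_1, g_2, r, m_4):
  remainder 7726850/242518329 ≠ 0; add m_5 = 7726850/242518329 to the basis.

The other S-polynomials (S(g_1,g_2), S(g_1,r), S(g_1,m_4), S(r,m_4), S(g_1,m_5), S(g_2,m_5), S(r,m_5), S(m_4,m_5)) all reduce to 0 modulo the current basis, so we have a Gröbner basis.
Inter-reduce: drop elements whose leading term is divisible by another's, tail-reduce, and make monic.
Reduced Gröbner basis: {1}.
The reduced Gröbner basis of I + (p) is {1}: the ideal is the whole ring, so the enlarged system has no common solution — adjoining p is inconsistent.

Ideal membership is decidable via reduction modulo a Gröbner basis.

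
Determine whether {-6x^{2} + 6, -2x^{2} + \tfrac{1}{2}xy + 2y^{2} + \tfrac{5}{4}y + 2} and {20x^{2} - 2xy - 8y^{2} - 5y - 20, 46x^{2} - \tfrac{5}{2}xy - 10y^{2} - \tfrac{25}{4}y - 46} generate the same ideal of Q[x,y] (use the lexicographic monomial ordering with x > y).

Two ideals are equal iff their reduced Gröbner bases coincide (the reduced basis is unique for a fixed ordering).
Buchberger on the first generating set:
f_1 = -6x^{2} + 6, LT = x^{2}.
f_2 = -2x^{2} + \tfrac{1}{2}xy + 2y^{2} + \tfrac{5}{4}y + 2, LT = x^{2}.

S(f_1,f_2): lcm = x^{2}. S = \tfrac{1}{4}xy + y^{2} + \tfrac{5}{8}y.
  leading term xy: no divisor's leading term divides it; move \tfrac{1}{4}xy to the remainder.
  leading term y^{2}: no divisor's leading term divides it; move y^{2} to the remainder.
  leading term y: no divisor's leading term divides it; move \tfrac{5}{8}y to the remainder.
  remainder \tfrac{1}{4}xy + y^{2} + \tfrac{5}{8}y ≠ 0; add g_3 = \tfrac{1}{4}xy + y^{2} + \tfrac{5}{8}y to the basis.

S(f_1,g_3): lcm = x^{2}y. S = -4xy^{2} - \tfrac{5}{2}xy - y.
  leading term xy^{2}: subtract (-16y)·g_3 from -4xy^{2} - \tfrac{5}{2}xy - y → -\tfrac{5}{2}xy + 16y^{3} + 10y^{2} - y
  leading term xy: subtract (-10)·g_3 from -\tfrac{5}{2}xy + 16y^{3} + 10y^{2} - y → 16y^{3} + 20y^{2} + \tfrac{21}{4}y
  leading term y^{3}: no divisor's leading term divides it; move 16y^{3} to the remainder.
  leading term y^{2}: no divisor's leading term divides it; move 20y^{2} to the remainder.
  leading term y: no divisor's leading term divides it; move \tfrac{21}{4}y to the remainder.
  remainder 16y^{3} + 20y^{2} + \tfrac{21}{4}y ≠ 0; add g_4 = 16y^{3} + 20y^{2} + \tfrac{21}{4}y to the basis.

The other S-polynomials (S(f_2,g_3), S(f_1,g_4), S(f_2,g_4), S(g_3,g_4)) all reduce to 0 modulo the current basis, so we have a Gröbner basis.
Inter-reduce: drop elements whose leading term is divisible by another's, tail-reduce, and make monic.
Reduced Gröbner basis: {x^{2} - 1, xy + 4y^{2} + \tfrac{5}{2}y, y^{3} + \tfrac{5}{4}y^{2} + \tfrac{21}{64}y}.

Buchberger on the second generating set:
h_1 = 20x^{2} - 2xy - 8y^{2} - 5y - 20, LT = x^{2}.
h_2 = 46x^{2} - \tfrac{5}{2}xy - 10y^{2} - \tfrac{25}{4}y - 46, LT = x^{2}.

S(h_1,h_2): lcm = x^{2}. S = -\tfrac{21}{460}xy - \tfrac{21}{115}y^{2} - \tfrac{21}{184}y.
  leading term xy: no divisor's leading term divides it; move -\tfrac{21}{460}xy to the remainder.
  leading term y^{2}: no divisor's leading term divides it; move -\tfrac{21}{115}y^{2} to the remainder.
  leading term y: no divisor's leading term divides it; move -\tfrac{21}{184}y to the remainder.
  remainder -\tfrac{21}{460}xy - \tfrac{21}{115}y^{2} - \tfrac{21}{184}y ≠ 0; add k_3 = -\tfrac{21}{460}xy - \tfrac{21}{115}y^{2} - \tfrac{21}{184}y to the basis.

S(h_1,k_3): lcm = x^{2}y. S = -\tfrac{41}{10}xy^{2} - \tfrac{5}{2}xy - \tfrac{2}{5}y^{3} - \tfrac{1}{4}y^{2} - y.
  leading term xy^{2}: subtract (\tfrac{1886}{21}y)·k_3 from -\tfrac{41}{10}xy^{2} - \tfrac{5}{2}xy - \tfrac{2}{5}y^{3} - \tfrac{1}{4}y^{2} - y → -\tfrac{5}{2}xy + 16y^{3} + 10y^{2} - y
  leading term xy: subtract (\tfrac{1150}{21})·k_3 from -\tfrac{5}{2}xy + 16y^{3} + 10y^{2} - y → 16y^{3} + 20y^{2} + \tfrac{21}{4}y
  leading term y^{3}: no divisor's leading term divides it; move 16y^{3} to the remainder.
  leading term y^{2}: no divisor's leading term divides it; move 20y^{2} to the remainder.
  leading term y: no divisor's leading term divides it; move \tfrac{21}{4}y to the remainder.
  remainder 16y^{3} + 20y^{2} + \tfrac{21}{4}y ≠ 0; add k_4 = 16y^{3} + 20y^{2} + \tfrac{21}{4}y to the basis.

The other S-polynomials (S(h_2,k_3), S(h_1,k_4), S(h_2,k_4), S(k_3,k_4)) all reduce to 0 modulo the current basis, so we have a Gröbner basis.
Inter-reduce: drop elements whose leading term is divisible by another's, tail-reduce, and make monic.
Reduced Gröbner basis: {x^{2} - 1, xy + 4y^{2} + \tfrac{5}{2}y, y^{3} + \tfrac{5}{4}y^{2} + \tfrac{21}{64}y}.

The two bases agree; hence the ideals are identical.
The same test decides containment: I ⊆ J iff every generator of I reduces to 0 modulo a Gröbner basis of J.

Yes, the ideals are equal.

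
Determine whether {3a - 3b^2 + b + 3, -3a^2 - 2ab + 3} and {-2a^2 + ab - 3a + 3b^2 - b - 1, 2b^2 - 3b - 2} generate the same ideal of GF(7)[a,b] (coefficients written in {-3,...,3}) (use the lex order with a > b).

No, the ideals differ.

Equality of ideals is decidable: compute both reduced Gröbner bases (unique for the ordering) and check whether they agree.
Buchberger on the first generating set:
f_1 = 3a - 3b^2 + b + 3, LT = a.
f_2 = -3a^2 - 2ab + 3, LT = a^2.

S(f_1,f_2): lcm = a^2. S = -ab^2 + 2ab + a + 1.
  leading term ab^2: subtract (2b^2)·f_1 from -ab^2 + 2ab + a + 1 → 2ab + a - b^4 - 2b^3 + b^2 + 1
  leading term ab: subtract (3b)·f_1 from 2ab + a - b^4 - 2b^3 + b^2 + 1 → a - b^4 - 2b^2 - 2b + 1
  leading term a: subtract (-2)·f_1 from a - b^4 - 2b^2 - 2b + 1 → -b^4 - b^2
  leading term b^4: no divisor's leading term divides it; move -b^4 to the remainder.
  leading term b^2: no divisor's leading term divides it; move -b^2 to the remainder.
  remainder -b^4 - b^2 ≠ 0; add g_3 = -b^4 - b^2 to the basis.

S(f_1,g_3): leading monomials are coprime, so the S-polynomial reduces to 0 (Buchberger's first criterion).
S(f_2,g_3): leading monomials are coprime, so the S-polynomial reduces to 0 (Buchberger's first criterion).
Every S-polynomial of the final basis reduces to 0, so we have a Gröbner basis.
Inter-reduce: drop elements whose leading term is divisible by another's, tail-reduce, and make monic.
Reduced Gröbner basis: {a - b^2 - 2b + 1, b^4 + b^2}.

Buchberger on the second generating set:
h_1 = -2a^2 + ab - 3a + 3b^2 - b - 1, LT = a^2.
h_2 = 2b^2 - 3b - 2, LT = b^2.

S(h_1,h_2): leading monomials are coprime, so the S-polynomial reduces to 0 (Buchberger's first criterion).
Every S-polynomial of the final basis reduces to 0, so we have a Gröbner basis.
Inter-reduce: drop elements whose leading term is divisible by another's, tail-reduce, and make monic.
Reduced Gröbner basis: {a^2 + 3ab - 2a - 1, b^2 + 2b - 1}.

The bases are distinct; the ideals are different.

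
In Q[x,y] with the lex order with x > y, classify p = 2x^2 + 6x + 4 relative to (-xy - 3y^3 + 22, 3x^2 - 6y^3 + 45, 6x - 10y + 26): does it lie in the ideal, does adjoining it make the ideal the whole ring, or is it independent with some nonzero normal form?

2x^2 + 6x + 4 lies in I (it reduces to 0).

First compute the reduced Gröbner basis of I by Buchberger's algorithm.
f_1 = -xy - 3y^3 + 22, LT = xy.
f_2 = 3x^2 - 6y^3 + 45, LT = x^2.
f_3 = 6x - 10y + 26, LT = x.

S(f_1,f_2): lcm = x^2y. S = 3xy^3 - 22x + 2y^4 - 15y.
  leading term xy^3: subtract (-3y^2)·f_1 from 3xy^3 - 22x + 2y^4 - 15y → -22x - 9y^5 + 2y^4 + 66y^2 - 15y
  leading term x: subtract (-11/3)·f_3 from -22x - 9y^5 + 2y^4 + 66y^2 - 15y → -9y^5 + 2y^4 + 66y^2 - 155/3y + 286/3
  leading term y^5: no divisor's leading term divides it; move -9y^5 to the remainder.
  leading term y^4: no divisor's leading term divides it; move 2y^4 to the remainder.
  leading term y^2: no divisor's leading term divides it; move 66y^2 to the remainder.
  leading term y: no divisor's leading term divides it; move -155/3y to the remainder.
  leading term 1: no divisor's leading term divides it; move 286/3 to the remainder.
  remainder -9y^5 + 2y^4 + 66y^2 - 155/3y + 286/3 ≠ 0; add h_4 = -9y^5 + 2y^4 + 66y^2 - 155/3y + 286/3 to the basis.

S(f_1,f_3): lcm = xy. S = 3y^3 + 5/3y^2 - 13/3y - 22.
  leading term y^3: no divisor's leading term divides it; move 3y^3 to the remainder.
  leading term y^2: no divisor's leading term divides it; move 5/3y^2 to the remainder.
  leading term y: no divisor's leading term divides it; move -13/3y to the remainder.
  leading term 1: no divisor's leading term divides it; move -22 to the remainder.
  remainder 3y^3 + 5/3y^2 - 13/3y - 22 ≠ 0; add h_5 = 3y^3 + 5/3y^2 - 13/3y - 22 to the basis.

S(f_2,f_3): lcm = x^2. S = 5/3xy - 13/3x - 2y^3 + 15.
  leading term xy: subtract (-5/3)·f_1 from 5/3xy - 13/3x - 2y^3 + 15 → -13/3x - 7y^3 + 155/3
  leading term x: subtract (-13/18)·f_3 from -13/3x - 7y^3 + 155/3 → -7y^3 - 65/9y + 634/9
  leading term y^3: subtract (-7/3)·h_5 from -7y^3 - 65/9y + 634/9 → 35/9y^2 - 52/3y + 172/9
  leading term y^2: no divisor's leading term divides it; move 35/9y^2 to the remainder.
  leading term y: no divisor's leading term divides it; move -52/3y to the remainder.
  leading term 1: no divisor's leading term divides it; move 172/9 to the remainder.
  remainder 35/9y^2 - 52/3y + 172/9 ≠ 0; add h_6 = 35/9y^2 - 52/3y + 172/9 to the basis.

S(f_1,h_5): lcm = xy^3. S = -5/9xy^2 + 13/9xy + 22/3x + 3y^5 - 22y^2.
  leading term xy^2: subtract (5/9y)·f_1 from -5/9xy^2 + 13/9xy + 22/3x + 3y^5 - 22y^2 → 13/9xy + 22/3x + 3y^5 + 5/3y^4 - 22y^2 - 110/9y
  leading term xy: subtract (-13/9)·f_1 from 13/9xy + 22/3x + 3y^5 + 5/3y^4 - 22y^2 - 110/9y → 22/3x + 3y^5 + 5/3y^4 - 13/3y^3 - 22y^2 - 110/9y + 286/9
  leading term x: subtract (11/9)·f_3 from 22/3x + 3y^5 + 5/3y^4 - 13/3y^3 - 22y^2 - 110/9y + 286/9 → 3y^5 + 5/3y^4 - 13/3y^3 - 22y^2
  leading term y^5: subtract (-1/3)·h_4 from 3y^5 + 5/3y^4 - 13/3y^3 - 22y^2 → 7/3y^4 - 13/3y^3 - 155/9y + 286/9
  leading term y^4: subtract (7/9y)·h_5 from 7/3y^4 - 13/3y^3 - 155/9y + 286/9 → -152/27y^3 + 91/27y^2 - 1/9y + 286/9
  leading term y^3: subtract (-152/81)·h_5 from -152/27y^3 + 91/27y^2 - 1/9y + 286/9 → 1579/243y^2 - 2003/243y - 770/81
  leading term y^2: subtract (1579/945)·h_6 from 1579/243y^2 - 2003/243y - 770/81 → 176219/8505y - 352438/8505
  leading term y: no divisor's leading term divides it; move 176219/8505y to the remainder.
  leading term 1: no divisor's leading term divides it; move -352438/8505 to the remainder.
  remainder 176219/8505y - 352438/8505 ≠ 0; add h_7 = 176219/8505y - 352438/8505 to the basis.

The other S-polynomials (S(f_1,h_4), S(f_2,h_4), S(f_3,h_4), S(f_2,h_5), S(f_3,h_5), S(h_4,h_5), S(f_1,h_6), S(f_2,h_6), S(f_3,h_6), S(h_4,h_6), S(h_5,h_6), S(f_1,h_7), S(f_2,h_7), S(f_3,h_7), S(h_4,h_7), S(h_5,h_7), S(h_6,h_7)) all reduce to 0 modulo the current basis, so we have a Gröbner basis.
Inter-reduce: drop elements whose leading term is divisible by another's, tail-reduce, and make monic.
Reduced Gröbner basis: {x + 1, y - 2}.
Label its elements g_1 = x + 1, g_2 = y - 2.

Reduce p = 2x^2 + 6x + 4 modulo G:
  leading term x^2: subtract (2x)·g_1 from 2x^2 + 6x + 4 → 4x + 4
  leading term x: subtract (4)·g_1 from 4x + 4 → 0
  normal form = 0.
Since the normal form is 0, p ∈ I.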